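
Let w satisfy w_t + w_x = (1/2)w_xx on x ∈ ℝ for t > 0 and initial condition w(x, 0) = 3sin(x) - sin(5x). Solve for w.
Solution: Change to a moving frame: let η = x - t, σ = t and write w(x,t) = u(η,σ).
By the chain rule w_t = u_σ - u_η, w_x = u_η, w_xx = u_ηη.
Then w_t + w_x = u_σ: the advection term cancels and the PDE becomes the heat equation u_σ = (1/2)u_ηη on η ∈ ℝ.
Initial data: u(η,0) = w(η,0) = 3sin(η) - sin(5η).
On η ∈ ℝ each mode satisfies (sin(nη))″ = -n² sin(nη), so exp(-n²σ/2) sin(nη) solves the heat equation; by superposition u(η,σ) = Σ c_n exp(-n²σ/2) sin(nη).
Reading off the coefficients: c_1=3, c_5=-1, so u(η,σ) = 3exp(-σ/2)sin(η) - exp(-25σ/2)sin(5η).
Substituting back η = x - t, σ = t: w(x,t) = u(x - t, t).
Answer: w(x, t) = -3exp(-t/2)sin(t - x) + exp(-25t/2)sin(5t - 5x)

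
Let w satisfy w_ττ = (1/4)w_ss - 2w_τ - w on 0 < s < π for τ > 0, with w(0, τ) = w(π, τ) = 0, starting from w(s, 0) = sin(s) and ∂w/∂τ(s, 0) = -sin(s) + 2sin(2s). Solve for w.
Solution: Substitute w = exp(-τ)u.
Then w_τ = exp(-τ)(u_τ - u), w_ττ = exp(-τ)(u_ττ - 2u_τ + u), w_ss = exp(-τ)u_ss; substituting and dividing by exp(-τ), the lower-order terms cancel: u_ττ = (1/4)u_ss (standard wave equation).
Data for u: u(s,0) = w(s,0) = sin(s); u_τ(s,0) = w_τ(s,0) + w(s,0) = 2sin(2s). The boundary conditions carry over: u(0,τ) = u(π,τ) = 0.
Separating variables: u = Σ [A_n cos(ω_n τ) + B_n sin(ω_n τ)] sin(ns), ω_n = n/2. From ICs (B_n = velocity coefficient / ω_n): A_1=1, B_2=2.
So u(s,τ) = sin(s)cos(τ/2) + 2sin(2s)sin(τ), and w(s,τ) = exp(-τ)u(s,τ).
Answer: w(s, τ) = exp(-τ)sin(s)cos(τ/2) + 2exp(-τ)sin(2s)sin(τ)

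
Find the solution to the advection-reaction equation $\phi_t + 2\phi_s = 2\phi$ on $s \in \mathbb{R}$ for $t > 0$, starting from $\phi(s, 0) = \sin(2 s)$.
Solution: Substitute $\phi = e^{2t}u$.
Then $\phi_t = e^{2t}(u_t + 2u)$, $\phi_s = e^{2t}u_s$; substituting and dividing by $e^{2t}$, the lower-order terms cancel: $u_t + 2u_s = 0$ (standard advection equation).
Data for $u$: $u(s,0) = \phi(s,0) = \sin(2 s)$.
By characteristics ($ds/dt = 2$), $u(s,t) = f(s - 2t)$ with $f = u( \cdot , 0)$.
So $u(s,t) = \sin(2 s - 4 t)$, and $\phi(s,t) = e^{2t}u(s,t)$.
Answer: $\phi(s, t) = e^{2 t} \sin(2 s - 4 t)$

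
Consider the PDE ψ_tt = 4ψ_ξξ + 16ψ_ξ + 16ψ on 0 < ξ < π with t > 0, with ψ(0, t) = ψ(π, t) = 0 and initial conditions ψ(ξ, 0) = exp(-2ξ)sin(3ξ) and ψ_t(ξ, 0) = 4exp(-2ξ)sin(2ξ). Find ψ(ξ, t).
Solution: Substitute ψ = exp(-2ξ)u, i.e. u = exp(2ξ)ψ.
By the product rule, ψ_ξ = exp(-2ξ)(u_ξ - 2u), ψ_ξξ = exp(-2ξ)(u_ξξ - 4u_ξ + 4u), ψ_tt = exp(-2ξ)u_tt.
Substituting into the PDE and dividing by exp(-2ξ): u_tt = 4(u_ξξ - 4u_ξ + 4u) + 16(u_ξ - 2u) + 16u.
The lower-order terms cancel, leaving the standard wave equation u_tt = 4u_ξξ.
Initial data for u: u(ξ,0) = exp(2ξ)ψ(ξ,0) = sin(3ξ); u_t(ξ,0) = exp(2ξ)ψ_t(ξ,0) = 4sin(2ξ). The boundary conditions carry over: u(0,t) = u(π,t) = 0.
Solve for u:
  Using separation of variables u = X(ξ)T(t):
  Eigenfunctions: sin(nξ), n = 1, 2, 3, ...
  General solution: u(ξ, t) = Σ [A_n cos(2n t) + B_n sin(2n t)] sin(nξ)
  From u(ξ,0) = sin(3ξ): A_3=1. From u_t(ξ,0) = 4sin(2ξ), using u_t(ξ,0) = Σ ω_n B_n sin(nξ) with ω_n = 2n: B_2 = 4/4 = 1.
Hence u(ξ,t) = sin(4t)sin(2ξ) + sin(3ξ)cos(6t).
Transform back: ψ(ξ,t) = exp(-2ξ)u(ξ,t).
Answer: ψ(ξ, t) = exp(-2ξ)sin(4t)sin(2ξ) + exp(-2ξ)sin(3ξ)cos(6t)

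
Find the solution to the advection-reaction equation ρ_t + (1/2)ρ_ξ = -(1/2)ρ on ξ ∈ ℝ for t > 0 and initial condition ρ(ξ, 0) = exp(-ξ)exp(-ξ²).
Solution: Substitute ρ = exp(-ξ)u, i.e. u = exp(ξ)ρ.
By the product rule, ρ_ξ = exp(-ξ)(u_ξ - u), ρ_t = exp(-ξ)u_t.
Substituting into the PDE and dividing by exp(-ξ): u_t + (1/2)(u_ξ - u) = -(1/2)u.
The lower-order terms cancel, leaving the standard advection equation u_t + (1/2)u_ξ = 0.
Initial data for u: u(ξ,0) = exp(ξ)ρ(ξ,0) = exp(-ξ²).
Solve for u:
  By method of characteristics (waves move right with speed 1/2):
  Along characteristics ξ - (1/2)t = const, u is constant, so u(ξ,t) = f(ξ - (1/2)t) with f = u(·, 0).
Hence u(ξ,t) = exp(-(-t/2 + ξ)²).
Transform back: ρ(ξ,t) = exp(-ξ)u(ξ,t).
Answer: ρ(ξ, t) = exp(-ξ)exp(-(-t/2 + ξ)²)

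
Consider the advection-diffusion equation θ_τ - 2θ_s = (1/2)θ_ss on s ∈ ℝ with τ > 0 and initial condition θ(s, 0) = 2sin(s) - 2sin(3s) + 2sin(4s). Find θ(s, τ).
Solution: Change to a moving frame: let η = s + 2τ, σ = τ and write θ(s,τ) = u(η,σ).
By the chain rule θ_τ = u_σ + 2u_η, θ_s = u_η, θ_ss = u_ηη.
Then θ_τ - 2θ_s = u_σ: the advection term cancels and the PDE becomes the heat equation u_σ = (1/2)u_ηη on η ∈ ℝ.
Initial data: u(η,0) = θ(η,0) = 2sin(η) - 2sin(3η) + 2sin(4η).
On η ∈ ℝ each mode satisfies (sin(nη))″ = -n² sin(nη), so exp(-n²σ/2) sin(nη) solves the heat equation; by superposition u(η,σ) = Σ c_n exp(-n²σ/2) sin(nη).
Reading off the coefficients: c_1=2, c_3=-2, c_4=2, so u(η,σ) = 2exp(-8σ)sin(4η) + 2exp(-σ/2)sin(η) - 2exp(-9σ/2)sin(3η).
Substituting back η = s + 2τ, σ = τ: θ(s,τ) = u(s + 2τ, τ).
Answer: θ(s, τ) = 2exp(-8τ)sin(4s + 8τ) + 2exp(-τ/2)sin(s + 2τ) - 2exp(-9τ/2)sin(3s + 6τ)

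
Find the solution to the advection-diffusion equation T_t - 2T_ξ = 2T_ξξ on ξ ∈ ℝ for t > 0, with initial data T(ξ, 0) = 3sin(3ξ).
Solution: Change to a moving frame: let η = ξ + 2t, σ = t and write T(ξ,t) = u(η,σ).
By the chain rule T_t = u_σ + 2u_η, T_ξ = u_η, T_ξξ = u_ηη.
Then T_t - 2T_ξ = u_σ: the advection term cancels and the PDE becomes the heat equation u_σ = 2u_ηη on η ∈ ℝ.
Initial data: u(η,0) = T(η,0) = 3sin(3η).
On η ∈ ℝ each mode satisfies (sin(nη))″ = -n² sin(nη), so exp(-2n²σ) sin(nη) solves the heat equation; by superposition u(η,σ) = Σ c_n exp(-2n²σ) sin(nη).
Reading off the coefficients: c_3=3, so u(η,σ) = 3exp(-18σ)sin(3η).
Substituting back η = ξ + 2t, σ = t: T(ξ,t) = u(ξ + 2t, t).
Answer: T(ξ, t) = 3exp(-18t)sin(6t + 3ξ)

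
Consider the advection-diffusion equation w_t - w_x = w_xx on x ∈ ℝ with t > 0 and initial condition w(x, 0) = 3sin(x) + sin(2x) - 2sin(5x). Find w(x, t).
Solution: Moving frame: η = x + t, σ = t, w = u(η,σ), so w_t = u_σ + u_η and w_xx = u_ηη.
Hence w_t - w_x = u_σ and the PDE becomes the heat equation u_σ = u_ηη on η ∈ ℝ.
Initial data: u(η,0) = w(η,0) = 3sin(η) + sin(2η) - 2sin(5η). Each mode sin(nη) decays as exp(-n²σ) on ℝ, so u(η,σ) = Σ c_n exp(-n²σ) sin(nη) with c_1=3, c_2=1, c_5=-2: u(η,σ) = 3exp(-σ)sin(η) + exp(-4σ)sin(2η) - 2exp(-25σ)sin(5η).
Substituting back: w(x,t) = u(x + t, t).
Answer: w(x, t) = 3exp(-t)sin(t + x) + exp(-4t)sin(2t + 2x) - 2exp(-25t)sin(5t + 5x)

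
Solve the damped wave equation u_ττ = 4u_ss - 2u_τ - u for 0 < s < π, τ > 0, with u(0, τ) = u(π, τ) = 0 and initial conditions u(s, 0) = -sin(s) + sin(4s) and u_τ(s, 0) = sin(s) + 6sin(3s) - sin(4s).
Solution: Substitute u = exp(-τ)w, i.e. w = exp(τ)u.
By the product rule, u_τ = exp(-τ)(w_τ - w), u_ττ = exp(-τ)(w_ττ - 2w_τ + w), u_ss = exp(-τ)w_ss.
Substituting into the PDE and dividing by exp(-τ): w_ττ - 2w_τ + w = 4w_ss - 2(w_τ - w) - w.
The lower-order terms cancel, leaving the standard wave equation w_ττ = 4w_ss.
Initial data for w: w(s,0) = u(s,0) = -sin(s) + sin(4s); w_τ(s,0) = u_τ(s,0) + u(s,0) = 6sin(3s). The boundary conditions carry over: w(0,τ) = w(π,τ) = 0.
Solve for w:
  Using separation of variables w = X(s)T(τ):
  Eigenfunctions: sin(ns), n = 1, 2, 3, ...
  General solution: w(s, τ) = Σ [A_n cos(2n τ) + B_n sin(2n τ)] sin(ns)
  From w(s,0) = -sin(s) + sin(4s): A_1=-1, A_4=1. From w_τ(s,0) = 6sin(3s), using w_τ(s,0) = Σ ω_n B_n sin(ns) with ω_n = 2n: B_3 = 6/6 = 1.
Hence w(s,τ) = -sin(s)cos(2τ) + sin(3s)sin(6τ) + sin(4s)cos(8τ).
Transform back: u(s,τ) = exp(-τ)w(s,τ).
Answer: u(s, τ) = -exp(-τ)sin(s)cos(2τ) + exp(-τ)sin(3s)sin(6τ) + exp(-τ)sin(4s)cos(8τ)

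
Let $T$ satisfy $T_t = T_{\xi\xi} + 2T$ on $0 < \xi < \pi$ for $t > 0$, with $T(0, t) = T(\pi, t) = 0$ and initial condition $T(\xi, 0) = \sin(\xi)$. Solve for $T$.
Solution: Substitute $T = e^{2t}u$.
Then $T_t = e^{2t}(u_t + 2u)$, $T_{\xi\xi} = e^{2t}u_{\xi\xi}$; substituting and dividing by $e^{2t}$, the lower-order terms cancel: $u_t = u_{\xi\xi}$ (standard heat equation).
Data for $u$: $u(\xi,0) = T(\xi,0) = \sin(\xi)$. The boundary conditions carry over: $u(0,t) = u(\pi,t) = 0$.
Separating variables: $u = \sum c_n e^{-n^2t} \sin(n\xi)$. From $u(\xi,0) = \sin(\xi)$: $c_1=1$.
So $u(\xi,t) = e^{-t} \sin(\xi)$, and $T(\xi,t) = e^{2t}u(\xi,t)$.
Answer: $T(\xi, t) = e^{t} \sin(\xi)$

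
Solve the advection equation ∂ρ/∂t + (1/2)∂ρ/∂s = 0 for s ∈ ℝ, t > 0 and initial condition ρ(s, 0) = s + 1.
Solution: By method of characteristics (waves move right with speed 1/2):
Along characteristics s - (1/2)t = const, ρ is constant, so ρ(s,t) = f(s - (1/2)t) with f = ρ(·, 0).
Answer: ρ(s, t) = s - (1/2)t + 1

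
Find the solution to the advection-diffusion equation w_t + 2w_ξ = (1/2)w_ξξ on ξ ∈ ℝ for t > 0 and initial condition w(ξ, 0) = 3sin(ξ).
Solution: Change to a moving frame: let η = ξ - 2t, σ = t and write w(ξ,t) = u(η,σ).
By the chain rule w_t = u_σ - 2u_η, w_ξ = u_η, w_ξξ = u_ηη.
Then w_t + 2w_ξ = u_σ: the advection term cancels and the PDE becomes the heat equation u_σ = (1/2)u_ηη on η ∈ ℝ.
Initial data: u(η,0) = w(η,0) = 3sin(η).
On η ∈ ℝ each mode satisfies (sin(nη))″ = -n² sin(nη), so exp(-n²σ/2) sin(nη) solves the heat equation; by superposition u(η,σ) = Σ c_n exp(-n²σ/2) sin(nη).
Reading off the coefficients: c_1=3, so u(η,σ) = 3exp(-σ/2)sin(η).
Substituting back η = ξ - 2t, σ = t: w(ξ,t) = u(ξ - 2t, t).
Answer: w(ξ, t) = -3exp(-t/2)sin(2t - ξ)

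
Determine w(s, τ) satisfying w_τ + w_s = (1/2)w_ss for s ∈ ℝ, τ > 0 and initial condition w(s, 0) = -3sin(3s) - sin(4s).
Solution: Change to a moving frame: let η = s - τ, σ = τ and write w(s,τ) = u(η,σ).
By the chain rule w_τ = u_σ - u_η, w_s = u_η, w_ss = u_ηη.
Then w_τ + w_s = u_σ: the advection term cancels and the PDE becomes the heat equation u_σ = (1/2)u_ηη on η ∈ ℝ.
Initial data: u(η,0) = w(η,0) = -3sin(3η) - sin(4η).
On η ∈ ℝ each mode satisfies (sin(nη))″ = -n² sin(nη), so exp(-n²σ/2) sin(nη) solves the heat equation; by superposition u(η,σ) = Σ c_n exp(-n²σ/2) sin(nη).
Reading off the coefficients: c_3=-3, c_4=-1, so u(η,σ) = -exp(-8σ)sin(4η) - 3exp(-9σ/2)sin(3η).
Substituting back η = s - τ, σ = τ: w(s,τ) = u(s - τ, τ).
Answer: w(s, τ) = -exp(-8τ)sin(4s - 4τ) - 3exp(-9τ/2)sin(3s - 3τ)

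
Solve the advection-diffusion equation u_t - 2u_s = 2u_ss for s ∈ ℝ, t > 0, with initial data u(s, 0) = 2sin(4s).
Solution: Change to a moving frame: let η = s + 2t, σ = t and write u(s,t) = w(η,σ).
By the chain rule u_t = w_σ + 2w_η, u_s = w_η, u_ss = w_ηη.
Then u_t - 2u_s = w_σ: the advection term cancels and the PDE becomes the heat equation w_σ = 2w_ηη on η ∈ ℝ.
Initial data: w(η,0) = u(η,0) = 2sin(4η).
On η ∈ ℝ each mode satisfies (sin(nη))″ = -n² sin(nη), so exp(-2n²σ) sin(nη) solves the heat equation; by superposition w(η,σ) = Σ c_n exp(-2n²σ) sin(nη).
Reading off the coefficients: c_4=2, so w(η,σ) = 2exp(-32σ)sin(4η).
Substituting back η = s + 2t, σ = t: u(s,t) = w(s + 2t, t).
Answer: u(s, t) = 2exp(-32t)sin(4s + 8t)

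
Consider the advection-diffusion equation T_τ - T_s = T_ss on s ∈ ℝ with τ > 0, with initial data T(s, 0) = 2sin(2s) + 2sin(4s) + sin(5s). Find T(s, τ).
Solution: Change to a moving frame: let η = s + τ, σ = τ and write T(s,τ) = u(η,σ).
By the chain rule T_τ = u_σ + u_η, T_s = u_η, T_ss = u_ηη.
Then T_τ - T_s = u_σ: the advection term cancels and the PDE becomes the heat equation u_σ = u_ηη on η ∈ ℝ.
Initial data: u(η,0) = T(η,0) = 2sin(2η) + 2sin(4η) + sin(5η).
On η ∈ ℝ each mode satisfies (sin(nη))″ = -n² sin(nη), so exp(-n²σ) sin(nη) solves the heat equation; by superposition u(η,σ) = Σ c_n exp(-n²σ) sin(nη).
Reading off the coefficients: c_2=2, c_4=2, c_5=1, so u(η,σ) = 2exp(-4σ)sin(2η) + 2exp(-16σ)sin(4η) + exp(-25σ)sin(5η).
Substituting back η = s + τ, σ = τ: T(s,τ) = u(s + τ, τ).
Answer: T(s, τ) = 2exp(-4τ)sin(2s + 2τ) + 2exp(-16τ)sin(4s + 4τ) + exp(-25τ)sin(5s + 5τ)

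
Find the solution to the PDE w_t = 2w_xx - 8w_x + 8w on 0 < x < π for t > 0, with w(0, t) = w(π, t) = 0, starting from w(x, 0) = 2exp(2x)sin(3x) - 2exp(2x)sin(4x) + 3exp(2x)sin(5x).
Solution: Substitute w = exp(2x)u.
Then w_x = exp(2x)(u_x + 2u), w_xx = exp(2x)(u_xx + 4u_x + 4u), w_t = exp(2x)u_t; substituting and dividing by exp(2x), the lower-order terms cancel: u_t = 2u_xx (standard heat equation).
Data for u: u(x,0) = exp(-2x)w(x,0) = 2sin(3x) - 2sin(4x) + 3sin(5x). The boundary conditions carry over: u(0,t) = u(π,t) = 0.
Separating variables: u = Σ c_n exp(-2n²t) sin(nx). From u(x,0) = 2sin(3x) - 2sin(4x) + 3sin(5x): c_3=2, c_4=-2, c_5=3.
So u(x,t) = 2exp(-18t)sin(3x) - 2exp(-32t)sin(4x) + 3exp(-50t)sin(5x), and w(x,t) = exp(2x)u(x,t).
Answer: w(x, t) = 2exp(-18t)exp(2x)sin(3x) - 2exp(-32t)exp(2x)sin(4x) + 3exp(-50t)exp(2x)sin(5x)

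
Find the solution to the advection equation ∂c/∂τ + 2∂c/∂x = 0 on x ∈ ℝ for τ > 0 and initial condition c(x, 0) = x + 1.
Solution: By characteristics (dx/dτ = 2), c(x,τ) = f(x - 2τ) with f = c(·, 0).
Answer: c(x, τ) = x - 2τ + 1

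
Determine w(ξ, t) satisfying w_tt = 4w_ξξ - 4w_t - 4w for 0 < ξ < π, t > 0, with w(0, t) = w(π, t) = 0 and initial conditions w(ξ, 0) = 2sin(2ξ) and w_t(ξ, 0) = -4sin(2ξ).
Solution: Substitute w = exp(-2t)u.
Then w_t = exp(-2t)(u_t - 2u), w_tt = exp(-2t)(u_tt - 4u_t + 4u), w_ξξ = exp(-2t)u_ξξ; substituting and dividing by exp(-2t), the lower-order terms cancel: u_tt = 4u_ξξ (standard wave equation).
Data for u: u(ξ,0) = w(ξ,0) = 2sin(2ξ); u_t(ξ,0) = w_t(ξ,0) + 2w(ξ,0) = 0. The boundary conditions carry over: u(0,t) = u(π,t) = 0.
Separating variables: u = Σ [A_n cos(ω_n t) + B_n sin(ω_n t)] sin(nξ), ω_n = 2n. From ICs: A_2=2.
So u(ξ,t) = 2sin(2ξ)cos(4t), and w(ξ,t) = exp(-2t)u(ξ,t).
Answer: w(ξ, t) = 2exp(-2t)sin(2ξ)cos(4t)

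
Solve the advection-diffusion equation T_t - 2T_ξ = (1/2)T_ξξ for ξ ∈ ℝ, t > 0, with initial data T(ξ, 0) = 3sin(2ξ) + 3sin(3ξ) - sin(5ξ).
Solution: Change to a moving frame: let η = ξ + 2t, σ = t and write T(ξ,t) = u(η,σ).
By the chain rule T_t = u_σ + 2u_η, T_ξ = u_η, T_ξξ = u_ηη.
Then T_t - 2T_ξ = u_σ: the advection term cancels and the PDE becomes the heat equation u_σ = (1/2)u_ηη on η ∈ ℝ.
Initial data: u(η,0) = T(η,0) = 3sin(2η) + 3sin(3η) - sin(5η).
On η ∈ ℝ each mode satisfies (sin(nη))″ = -n² sin(nη), so exp(-n²σ/2) sin(nη) solves the heat equation; by superposition u(η,σ) = Σ c_n exp(-n²σ/2) sin(nη).
Reading off the coefficients: c_2=3, c_3=3, c_5=-1, so u(η,σ) = 3exp(-2σ)sin(2η) + 3exp(-9σ/2)sin(3η) - exp(-25σ/2)sin(5η).
Substituting back η = ξ + 2t, σ = t: T(ξ,t) = u(ξ + 2t, t).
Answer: T(ξ, t) = 3exp(-2t)sin(4t + 2ξ) + 3exp(-9t/2)sin(6t + 3ξ) - exp(-25t/2)sin(10t + 5ξ)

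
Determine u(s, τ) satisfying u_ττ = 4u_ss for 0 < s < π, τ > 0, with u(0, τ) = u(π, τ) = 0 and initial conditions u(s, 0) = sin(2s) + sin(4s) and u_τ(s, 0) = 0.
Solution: Using separation of variables u = X(s)T(τ):
Eigenfunctions: sin(ns), n = 1, 2, 3, ...
General solution: u(s, τ) = Σ [A_n cos(2n τ) + B_n sin(2n τ)] sin(ns)
From u(s,0) = sin(2s) + sin(4s): A_2=1, A_4=1. From u_τ(s,0) = 0: all B_n = 0.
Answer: u(s, τ) = sin(2s)cos(4τ) + sin(4s)cos(8τ)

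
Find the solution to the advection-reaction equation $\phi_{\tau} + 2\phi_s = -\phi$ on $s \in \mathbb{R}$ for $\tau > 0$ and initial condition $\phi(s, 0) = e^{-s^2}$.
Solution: Substitute $\phi = e^{-\tau}u$, i.e. $u = e^{\tau}\phi$.
By the product rule, $\phi_{\tau} = e^{-\tau}(u_{\tau} - u)$, $\phi_s = e^{-\tau}u_s$.
Substituting into the PDE and dividing by $e^{-\tau}$: $u_{\tau} - u + 2u_s = -u$.
The lower-order terms cancel, leaving the standard advection equation $u_{\tau} + 2u_s = 0$.
Initial data for $u$: $u(s,0) = \phi(s,0) = e^{-s^2}$.
Solve for $u$:
  By method of characteristics (waves move right with speed 2):
  Along characteristics $s - 2\tau =$ const, $u$ is constant, so $u(s,\tau) = f(s - 2\tau)$ with $f = u( \cdot , 0)$.
Hence $u(s,\tau) = e^{-(s - 2 \tau)^2}$.
Transform back: $\phi(s,\tau) = e^{-\tau}u(s,\tau)$.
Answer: $\phi(s, \tau) = e^{-\tau} e^{-(-2 \tau + s)^2}$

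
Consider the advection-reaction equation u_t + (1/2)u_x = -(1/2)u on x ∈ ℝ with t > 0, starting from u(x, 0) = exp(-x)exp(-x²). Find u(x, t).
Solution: Substitute u = exp(-x)w.
Then u_x = exp(-x)(w_x - w), u_t = exp(-x)w_t; substituting and dividing by exp(-x), the lower-order terms cancel: w_t + (1/2)w_x = 0 (standard advection equation).
Data for w: w(x,0) = exp(x)u(x,0) = exp(-x²).
By characteristics (dx/dt = 1/2), w(x,t) = f(x - (1/2)t) with f = w(·, 0).
So w(x,t) = exp(-(-t/2 + x)²), and u(x,t) = exp(-x)w(x,t).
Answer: u(x, t) = exp(-x)exp(-(-t/2 + x)²)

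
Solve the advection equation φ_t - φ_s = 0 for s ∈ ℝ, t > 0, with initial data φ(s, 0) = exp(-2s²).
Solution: By characteristics (ds/dt = -1), φ(s,t) = f(s + t) with f = φ(·, 0).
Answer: φ(s, t) = exp(-2(s + t)²)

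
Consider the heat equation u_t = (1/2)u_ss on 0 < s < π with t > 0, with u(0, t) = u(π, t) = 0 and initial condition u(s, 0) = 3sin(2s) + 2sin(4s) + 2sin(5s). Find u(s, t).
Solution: Separating variables: u = Σ c_n exp(-n²t/2) sin(ns). From u(s,0) = 3sin(2s) + 2sin(4s) + 2sin(5s): c_2=3, c_4=2, c_5=2.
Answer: u(s, t) = 3exp(-2t)sin(2s) + 2exp(-8t)sin(4s) + 2exp(-25t/2)sin(5s)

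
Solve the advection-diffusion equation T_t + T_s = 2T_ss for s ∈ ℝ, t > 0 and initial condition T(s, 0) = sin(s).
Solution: Change to a moving frame: let η = s - t, σ = t and write T(s,t) = u(η,σ).
By the chain rule T_t = u_σ - u_η, T_s = u_η, T_ss = u_ηη.
Then T_t + T_s = u_σ: the advection term cancels and the PDE becomes the heat equation u_σ = 2u_ηη on η ∈ ℝ.
Initial data: u(η,0) = T(η,0) = sin(η).
On η ∈ ℝ each mode satisfies (sin(nη))″ = -n² sin(nη), so exp(-2n²σ) sin(nη) solves the heat equation; by superposition u(η,σ) = Σ c_n exp(-2n²σ) sin(nη).
Reading off the coefficients: c_1=1, so u(η,σ) = exp(-2σ)sin(η).
Substituting back η = s - t, σ = t: T(s,t) = u(s - t, t).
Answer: T(s, t) = exp(-2t)sin(s - t)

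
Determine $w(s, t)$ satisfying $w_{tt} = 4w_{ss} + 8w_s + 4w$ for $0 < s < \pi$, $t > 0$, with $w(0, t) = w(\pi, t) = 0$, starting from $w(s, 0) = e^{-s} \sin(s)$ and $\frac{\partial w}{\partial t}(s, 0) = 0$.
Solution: Substitute $w = e^{-s}u$, i.e. $u = e^{s}w$.
By the product rule, $w_s = e^{-s}(u_s - u)$, $w_{ss} = e^{-s}(u_{ss} - 2u_s + u)$, $w_{tt} = e^{-s}u_{tt}$.
Substituting into the PDE and dividing by $e^{-s}$: $u_{tt} = 4(u_{ss} - 2u_s + u) + 8(u_s - u) + 4u$.
The lower-order terms cancel, leaving the standard wave equation $u_{tt} = 4u_{ss}$.
Initial data for $u$: $u(s,0) = e^{s}w(s,0) = \sin(s)$; $u_t(s,0) = e^{s}w_t(s,0) = 0$. The boundary conditions carry over: $u(0,t) = u(\pi,t) = 0$.
Solve for $u$:
  Using separation of variables $u = X(s)T(t)$:
  Eigenfunctions: $\sin(ns)$, $n = 1, 2, 3, \ldots$
  General solution: $u(s, t) = \sum [A_n \cos(2n t) + B_n \sin(2n t)] \sin(ns)$
  From $u(s,0) = \sin(s)$: $A_1=1$. From $u_t(s,0) = 0$: all $B_n = 0$.
Hence $u(s,t) = \sin(s) \cos(2 t)$.
Transform back: $w(s,t) = e^{-s}u(s,t)$.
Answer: $w(s, t) = e^{-s} \sin(s) \cos(2 t)$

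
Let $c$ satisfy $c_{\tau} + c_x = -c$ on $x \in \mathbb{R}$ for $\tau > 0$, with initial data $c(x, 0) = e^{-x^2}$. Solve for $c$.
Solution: Substitute $c = e^{-\tau}u$.
Then $c_{\tau} = e^{-\tau}(u_{\tau} - u)$, $c_x = e^{-\tau}u_x$; substituting and dividing by $e^{-\tau}$, the lower-order terms cancel: $u_{\tau} + u_x = 0$ (standard advection equation).
Data for $u$: $u(x,0) = c(x,0) = e^{-x^2}$.
By characteristics ($dx/d\tau = 1$), $u(x,\tau) = f(x - \tau)$ with $f = u( \cdot , 0)$.
So $u(x,\tau) = e^{-(x - \tau)^2}$, and $c(x,\tau) = e^{-\tau}u(x,\tau)$.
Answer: $c(x, \tau) = e^{-\tau} e^{-(-\tau + x)^2}$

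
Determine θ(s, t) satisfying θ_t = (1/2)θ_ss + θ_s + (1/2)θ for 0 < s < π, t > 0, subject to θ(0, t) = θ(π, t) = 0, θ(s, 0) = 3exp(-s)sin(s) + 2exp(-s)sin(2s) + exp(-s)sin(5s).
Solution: Substitute θ = exp(-s)u.
Then θ_s = exp(-s)(u_s - u), θ_ss = exp(-s)(u_ss - 2u_s + u), θ_t = exp(-s)u_t; substituting and dividing by exp(-s), the lower-order terms cancel: u_t = (1/2)u_ss (standard heat equation).
Data for u: u(s,0) = exp(s)θ(s,0) = 3sin(s) + 2sin(2s) + sin(5s). The boundary conditions carry over: u(0,t) = u(π,t) = 0.
Separating variables: u = Σ c_n exp(-n²t/2) sin(ns). From u(s,0) = 3sin(s) + 2sin(2s) + sin(5s): c_1=3, c_2=2, c_5=1.
So u(s,t) = 2exp(-2t)sin(2s) + 3exp(-t/2)sin(s) + exp(-25t/2)sin(5s), and θ(s,t) = exp(-s)u(s,t).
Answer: θ(s, t) = 2exp(-s)exp(-2t)sin(2s) + 3exp(-s)exp(-t/2)sin(s) + exp(-s)exp(-25t/2)sin(5s)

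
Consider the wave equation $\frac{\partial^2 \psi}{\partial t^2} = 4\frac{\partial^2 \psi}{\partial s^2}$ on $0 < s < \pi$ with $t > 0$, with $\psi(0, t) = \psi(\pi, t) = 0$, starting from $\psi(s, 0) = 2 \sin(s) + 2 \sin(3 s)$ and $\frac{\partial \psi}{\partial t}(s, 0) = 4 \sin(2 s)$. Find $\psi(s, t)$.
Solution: Using separation of variables $\psi = X(s)T(t)$:
Eigenfunctions: $\sin(ns)$, $n = 1, 2, 3, \ldots$
General solution: $\psi(s, t) = \sum [A_n \cos(2n t) + B_n \sin(2n t)] \sin(ns)$
From $\psi(s,0) = 2 \sin(s) + 2 \sin(3 s)$: $A_1=2, A_3=2$. From $\psi_t(s,0) = 4 \sin(2 s)$, using $\psi_t(s,0) = \sum \omega_n B_n \sin(ns)$ with $\omega_n = 2n$: $B_2 = 4/4 = 1$.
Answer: $\psi(s, t) = 2 \sin(s) \cos(2 t) + \sin(2 s) \sin(4 t) + 2 \sin(3 s) \cos(6 t)$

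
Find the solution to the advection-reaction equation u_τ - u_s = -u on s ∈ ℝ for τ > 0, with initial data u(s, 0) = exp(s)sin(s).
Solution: Substitute u = exp(s)w, i.e. w = exp(-s)u.
By the product rule, u_s = exp(s)(w_s + w), u_τ = exp(s)w_τ.
Substituting into the PDE and dividing by exp(s): w_τ - (w_s + w) = -w.
The lower-order terms cancel, leaving the standard advection equation w_τ - w_s = 0.
Initial data for w: w(s,0) = exp(-s)u(s,0) = sin(s).
Solve for w:
  By method of characteristics (waves move left with speed 1):
  Along characteristics s + τ = const, w is constant, so w(s,τ) = f(s + τ) with f = w(·, 0).
Hence w(s,τ) = sin(s + τ).
Transform back: u(s,τ) = exp(s)w(s,τ).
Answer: u(s, τ) = exp(s)sin(s + τ)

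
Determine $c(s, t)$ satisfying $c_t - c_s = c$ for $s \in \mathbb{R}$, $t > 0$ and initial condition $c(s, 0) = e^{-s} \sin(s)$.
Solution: Substitute $c = e^{-s}u$, i.e. $u = e^{s}c$.
By the product rule, $c_s = e^{-s}(u_s - u)$, $c_t = e^{-s}u_t$.
Substituting into the PDE and dividing by $e^{-s}$: $u_t - (u_s - u) = u$.
The lower-order terms cancel, leaving the standard advection equation $u_t - u_s = 0$.
Initial data for $u$: $u(s,0) = e^{s}c(s,0) = \sin(s)$.
Solve for $u$:
  By method of characteristics (waves move left with speed 1):
  Along characteristics $s + t =$ const, $u$ is constant, so $u(s,t) = f(s + t)$ with $f = u( \cdot , 0)$.
Hence $u(s,t) = \sin(s + t)$.
Transform back: $c(s,t) = e^{-s}u(s,t)$.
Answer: $c(s, t) = e^{-s} \sin(s + t)$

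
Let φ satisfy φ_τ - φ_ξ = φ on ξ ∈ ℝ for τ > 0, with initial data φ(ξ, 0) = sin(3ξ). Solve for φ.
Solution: Substitute φ = exp(τ)u, i.e. u = exp(-τ)φ.
By the product rule, φ_τ = exp(τ)(u_τ + u), φ_ξ = exp(τ)u_ξ.
Substituting into the PDE and dividing by exp(τ): u_τ + u - u_ξ = u.
The lower-order terms cancel, leaving the standard advection equation u_τ - u_ξ = 0.
Initial data for u: u(ξ,0) = φ(ξ,0) = sin(3ξ).
Solve for u:
  By method of characteristics (waves move left with speed 1):
  Along characteristics ξ + τ = const, u is constant, so u(ξ,τ) = f(ξ + τ) with f = u(·, 0).
Hence u(ξ,τ) = sin(3ξ + 3τ).
Transform back: φ(ξ,τ) = exp(τ)u(ξ,τ).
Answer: φ(ξ, τ) = exp(τ)sin(3ξ + 3τ)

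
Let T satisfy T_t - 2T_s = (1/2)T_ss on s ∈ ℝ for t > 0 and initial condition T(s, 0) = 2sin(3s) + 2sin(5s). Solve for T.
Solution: Change to a moving frame: let η = s + 2t, σ = t and write T(s,t) = u(η,σ).
By the chain rule T_t = u_σ + 2u_η, T_s = u_η, T_ss = u_ηη.
Then T_t - 2T_s = u_σ: the advection term cancels and the PDE becomes the heat equation u_σ = (1/2)u_ηη on η ∈ ℝ.
Initial data: u(η,0) = T(η,0) = 2sin(3η) + 2sin(5η).
On η ∈ ℝ each mode satisfies (sin(nη))″ = -n² sin(nη), so exp(-n²σ/2) sin(nη) solves the heat equation; by superposition u(η,σ) = Σ c_n exp(-n²σ/2) sin(nη).
Reading off the coefficients: c_3=2, c_5=2, so u(η,σ) = 2exp(-9σ/2)sin(3η) + 2exp(-25σ/2)sin(5η).
Substituting back η = s + 2t, σ = t: T(s,t) = u(s + 2t, t).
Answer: T(s, t) = 2exp(-9t/2)sin(3s + 6t) + 2exp(-25t/2)sin(5s + 10t)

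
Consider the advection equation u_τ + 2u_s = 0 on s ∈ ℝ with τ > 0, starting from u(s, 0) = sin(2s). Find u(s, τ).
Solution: By characteristics (ds/dτ = 2), u(s,τ) = f(s - 2τ) with f = u(·, 0).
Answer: u(s, τ) = sin(2s - 4τ)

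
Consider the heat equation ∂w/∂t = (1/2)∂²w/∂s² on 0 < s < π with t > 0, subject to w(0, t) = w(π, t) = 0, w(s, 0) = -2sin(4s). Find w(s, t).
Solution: Using separation of variables w = X(s)T(t):
Eigenfunctions: sin(ns), n = 1, 2, 3, ...
General solution: w(s, t) = Σ c_n sin(ns) exp(-n² t/2)
Matching w(s,0) = -2sin(4s) term by term: c_4=-2.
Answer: w(s, t) = -2exp(-8t)sin(4s)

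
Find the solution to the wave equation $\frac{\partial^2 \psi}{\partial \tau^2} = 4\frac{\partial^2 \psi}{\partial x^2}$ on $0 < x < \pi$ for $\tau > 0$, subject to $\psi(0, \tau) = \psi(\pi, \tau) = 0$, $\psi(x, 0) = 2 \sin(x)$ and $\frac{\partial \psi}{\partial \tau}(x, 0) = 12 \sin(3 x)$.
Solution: Using separation of variables $\psi = X(x)T(\tau)$:
Eigenfunctions: $\sin(nx)$, $n = 1, 2, 3, \ldots$
General solution: $\psi(x, \tau) = \sum [A_n \cos(2n \tau) + B_n \sin(2n \tau)] \sin(nx)$
From $\psi(x,0) = 2 \sin(x)$: $A_1=2$. From $\psi_{\tau}(x,0) = 12 \sin(3 x)$, using $\psi_{\tau}(x,0) = \sum \omega_n B_n \sin(nx)$ with $\omega_n = 2n$: $B_3 = 12/6 = 2$.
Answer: $\psi(x, \tau) = 2 \sin(6 \tau) \sin(3 x) + 2 \sin(x) \cos(2 \tau)$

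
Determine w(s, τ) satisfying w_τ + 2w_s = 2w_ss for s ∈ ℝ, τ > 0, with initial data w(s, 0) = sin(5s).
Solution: Change to a moving frame: let η = s - 2τ, σ = τ and write w(s,τ) = u(η,σ).
By the chain rule w_τ = u_σ - 2u_η, w_s = u_η, w_ss = u_ηη.
Then w_τ + 2w_s = u_σ: the advection term cancels and the PDE becomes the heat equation u_σ = 2u_ηη on η ∈ ℝ.
Initial data: u(η,0) = w(η,0) = sin(5η).
On η ∈ ℝ each mode satisfies (sin(nη))″ = -n² sin(nη), so exp(-2n²σ) sin(nη) solves the heat equation; by superposition u(η,σ) = Σ c_n exp(-2n²σ) sin(nη).
Reading off the coefficients: c_5=1, so u(η,σ) = exp(-50σ)sin(5η).
Substituting back η = s - 2τ, σ = τ: w(s,τ) = u(s - 2τ, τ).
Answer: w(s, τ) = exp(-50τ)sin(5s - 10τ)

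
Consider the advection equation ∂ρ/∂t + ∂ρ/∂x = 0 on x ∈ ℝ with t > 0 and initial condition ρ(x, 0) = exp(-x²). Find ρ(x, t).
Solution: By method of characteristics (waves move right with speed 1):
Along characteristics x - t = const, ρ is constant, so ρ(x,t) = f(x - t) with f = ρ(·, 0).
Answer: ρ(x, t) = exp(-(-t + x)²)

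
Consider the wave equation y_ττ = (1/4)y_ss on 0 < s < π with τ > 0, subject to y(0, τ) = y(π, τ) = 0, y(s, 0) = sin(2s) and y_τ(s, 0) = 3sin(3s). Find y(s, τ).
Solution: Separating variables: y = Σ [A_n cos(ω_n τ) + B_n sin(ω_n τ)] sin(ns), ω_n = n/2. From ICs (B_n = velocity coefficient / ω_n): A_2=1, B_3=2.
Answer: y(s, τ) = sin(2s)cos(τ) + 2sin(3s)sin(3τ/2)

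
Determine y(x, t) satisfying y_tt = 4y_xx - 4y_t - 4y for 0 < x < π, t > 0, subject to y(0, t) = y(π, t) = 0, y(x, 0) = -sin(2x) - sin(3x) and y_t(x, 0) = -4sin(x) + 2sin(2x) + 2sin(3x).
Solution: Substitute y = exp(-2t)u.
Then y_t = exp(-2t)(u_t - 2u), y_tt = exp(-2t)(u_tt - 4u_t + 4u), y_xx = exp(-2t)u_xx; substituting and dividing by exp(-2t), the lower-order terms cancel: u_tt = 4u_xx (standard wave equation).
Data for u: u(x,0) = y(x,0) = -sin(2x) - sin(3x); u_t(x,0) = y_t(x,0) + 2y(x,0) = -4sin(x). The boundary conditions carry over: u(0,t) = u(π,t) = 0.
Separating variables: u = Σ [A_n cos(ω_n t) + B_n sin(ω_n t)] sin(nx), ω_n = 2n. From ICs (B_n = velocity coefficient / ω_n): A_2=-1, A_3=-1, B_1=-2.
So u(x,t) = -2sin(2t)sin(x) - sin(2x)cos(4t) - sin(3x)cos(6t), and y(x,t) = exp(-2t)u(x,t).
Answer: y(x, t) = -2exp(-2t)sin(2t)sin(x) - exp(-2t)sin(2x)cos(4t) - exp(-2t)sin(3x)cos(6t)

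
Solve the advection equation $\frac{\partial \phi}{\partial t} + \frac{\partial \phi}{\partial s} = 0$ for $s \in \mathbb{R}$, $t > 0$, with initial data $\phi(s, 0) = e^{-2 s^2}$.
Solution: By method of characteristics (waves move right with speed 1):
Along characteristics $s - t =$ const, $\phi$ is constant, so $\phi(s,t) = f(s - t)$ with $f = \phi( \cdot , 0)$.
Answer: $\phi(s, t) = e^{-2 (s - t)^2}$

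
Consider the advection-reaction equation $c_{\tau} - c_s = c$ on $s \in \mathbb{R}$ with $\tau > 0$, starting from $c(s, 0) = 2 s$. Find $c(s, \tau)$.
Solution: Substitute $c = e^{\tau}u$, i.e. $u = e^{-\tau}c$.
By the product rule, $c_{\tau} = e^{\tau}(u_{\tau} + u)$, $c_s = e^{\tau}u_s$.
Substituting into the PDE and dividing by $e^{\tau}$: $u_{\tau} + u - u_s = u$.
The lower-order terms cancel, leaving the standard advection equation $u_{\tau} - u_s = 0$.
Initial data for $u$: $u(s,0) = c(s,0) = 2 s$.
Solve for $u$:
  By method of characteristics (waves move left with speed 1):
  Along characteristics $s + \tau =$ const, $u$ is constant, so $u(s,\tau) = f(s + \tau)$ with $f = u( \cdot , 0)$.
Hence $u(s,\tau) = 2 s + 2 \tau$.
Transform back: $c(s,\tau) = e^{\tau}u(s,\tau)$.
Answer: $c(s, \tau) = 2 \tau e^{\tau} + 2 s e^{\tau}$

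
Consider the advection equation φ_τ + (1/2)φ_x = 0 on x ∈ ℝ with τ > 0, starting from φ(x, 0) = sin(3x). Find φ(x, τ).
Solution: By method of characteristics (waves move right with speed 1/2):
Along characteristics x - (1/2)τ = const, φ is constant, so φ(x,τ) = f(x - (1/2)τ) with f = φ(·, 0).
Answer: φ(x, τ) = sin(3x - 3τ/2)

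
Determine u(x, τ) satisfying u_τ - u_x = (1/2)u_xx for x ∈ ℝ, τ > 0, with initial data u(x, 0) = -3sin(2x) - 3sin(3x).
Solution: Moving frame: η = x + τ, σ = τ, u = w(η,σ), so u_τ = w_σ + w_η and u_xx = w_ηη.
Hence u_τ - u_x = w_σ and the PDE becomes the heat equation w_σ = (1/2)w_ηη on η ∈ ℝ.
Initial data: w(η,0) = u(η,0) = -3sin(2η) - 3sin(3η). Each mode sin(nη) decays as exp(-n²σ/2) on ℝ, so w(η,σ) = Σ c_n exp(-n²σ/2) sin(nη) with c_2=-3, c_3=-3: w(η,σ) = -3exp(-2σ)sin(2η) - 3exp(-9σ/2)sin(3η).
Substituting back: u(x,τ) = w(x + τ, τ).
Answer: u(x, τ) = -3exp(-2τ)sin(2x + 2τ) - 3exp(-9τ/2)sin(3x + 3τ)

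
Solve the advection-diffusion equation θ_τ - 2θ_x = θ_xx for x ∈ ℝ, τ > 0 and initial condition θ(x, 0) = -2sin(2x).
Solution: Moving frame: η = x + 2τ, σ = τ, θ = u(η,σ), so θ_τ = u_σ + 2u_η and θ_xx = u_ηη.
Hence θ_τ - 2θ_x = u_σ and the PDE becomes the heat equation u_σ = u_ηη on η ∈ ℝ.
Initial data: u(η,0) = θ(η,0) = -2sin(2η). Each mode sin(nη) decays as exp(-n²σ) on ℝ, so u(η,σ) = Σ c_n exp(-n²σ) sin(nη) with c_2=-2: u(η,σ) = -2exp(-4σ)sin(2η).
Substituting back: θ(x,τ) = u(x + 2τ, τ).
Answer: θ(x, τ) = -2exp(-4τ)sin(2x + 4τ)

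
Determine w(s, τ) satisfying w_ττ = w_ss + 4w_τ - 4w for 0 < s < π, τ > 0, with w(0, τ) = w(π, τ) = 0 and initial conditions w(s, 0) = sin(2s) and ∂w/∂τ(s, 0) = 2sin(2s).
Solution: Substitute w = exp(2τ)u.
Then w_τ = exp(2τ)(u_τ + 2u), w_ττ = exp(2τ)(u_ττ + 4u_τ + 4u), w_ss = exp(2τ)u_ss; substituting and dividing by exp(2τ), the lower-order terms cancel: u_ττ = u_ss (standard wave equation).
Data for u: u(s,0) = w(s,0) = sin(2s); u_τ(s,0) = w_τ(s,0) - 2w(s,0) = 0. The boundary conditions carry over: u(0,τ) = u(π,τ) = 0.
Separating variables: u = Σ [A_n cos(ω_n τ) + B_n sin(ω_n τ)] sin(ns), ω_n = n. From ICs: A_2=1.
So u(s,τ) = sin(2s)cos(2τ), and w(s,τ) = exp(2τ)u(s,τ).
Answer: w(s, τ) = exp(2τ)sin(2s)cos(2τ)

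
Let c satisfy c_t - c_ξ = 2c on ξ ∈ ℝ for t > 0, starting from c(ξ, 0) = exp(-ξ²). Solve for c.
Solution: Substitute c = exp(2t)u.
Then c_t = exp(2t)(u_t + 2u), c_ξ = exp(2t)u_ξ; substituting and dividing by exp(2t), the lower-order terms cancel: u_t - u_ξ = 0 (standard advection equation).
Data for u: u(ξ,0) = c(ξ,0) = exp(-ξ²).
By characteristics (dξ/dt = -1), u(ξ,t) = f(ξ + t) with f = u(·, 0).
So u(ξ,t) = exp(-(t + ξ)²), and c(ξ,t) = exp(2t)u(ξ,t).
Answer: c(ξ, t) = exp(2t)exp(-(t + ξ)²)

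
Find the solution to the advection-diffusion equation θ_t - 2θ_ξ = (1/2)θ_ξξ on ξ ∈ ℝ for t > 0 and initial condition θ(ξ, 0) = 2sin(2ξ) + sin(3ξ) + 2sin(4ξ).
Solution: Moving frame: η = ξ + 2t, σ = t, θ = u(η,σ), so θ_t = u_σ + 2u_η and θ_ξξ = u_ηη.
Hence θ_t - 2θ_ξ = u_σ and the PDE becomes the heat equation u_σ = (1/2)u_ηη on η ∈ ℝ.
Initial data: u(η,0) = θ(η,0) = 2sin(2η) + sin(3η) + 2sin(4η). Each mode sin(nη) decays as exp(-n²σ/2) on ℝ, so u(η,σ) = Σ c_n exp(-n²σ/2) sin(nη) with c_2=2, c_3=1, c_4=2: u(η,σ) = 2exp(-2σ)sin(2η) + 2exp(-8σ)sin(4η) + exp(-9σ/2)sin(3η).
Substituting back: θ(ξ,t) = u(ξ + 2t, t).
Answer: θ(ξ, t) = 2exp(-2t)sin(4t + 2ξ) + 2exp(-8t)sin(8t + 4ξ) + exp(-9t/2)sin(6t + 3ξ)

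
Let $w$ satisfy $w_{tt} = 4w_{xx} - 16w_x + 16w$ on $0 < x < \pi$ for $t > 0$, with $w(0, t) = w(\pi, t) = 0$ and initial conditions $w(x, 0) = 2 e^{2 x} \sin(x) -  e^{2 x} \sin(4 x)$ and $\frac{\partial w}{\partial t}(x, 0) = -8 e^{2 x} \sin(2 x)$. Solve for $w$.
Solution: Substitute $w = e^{2x}u$, i.e. $u = e^{-2x}w$.
By the product rule, $w_x = e^{2x}(u_x + 2u)$, $w_{xx} = e^{2x}(u_{xx} + 4u_x + 4u)$, $w_{tt} = e^{2x}u_{tt}$.
Substituting into the PDE and dividing by $e^{2x}$: $u_{tt} = 4(u_{xx} + 4u_x + 4u) - 16(u_x + 2u) + 16u$.
The lower-order terms cancel, leaving the standard wave equation $u_{tt} = 4u_{xx}$.
Initial data for $u$: $u(x,0) = e^{-2x}w(x,0) = 2 \sin(x) - \sin(4 x)$; $u_t(x,0) = e^{-2x}w_t(x,0) = -8 \sin(2 x)$. The boundary conditions carry over: $u(0,t) = u(\pi,t) = 0$.
Solve for $u$:
  Using separation of variables $u = X(x)T(t)$:
  Eigenfunctions: $\sin(nx)$, $n = 1, 2, 3, \ldots$
  General solution: $u(x, t) = \sum [A_n \cos(2n t) + B_n \sin(2n t)] \sin(nx)$
  From $u(x,0) = 2 \sin(x) - \sin(4 x)$: $A_1=2, A_4=-1$. From $u_t(x,0) = -8 \sin(2 x)$, using $u_t(x,0) = \sum \omega_n B_n \sin(nx)$ with $\omega_n = 2n$: $B_2 = (-8)/4 = -2$.
Hence $u(x,t) = -2 \sin(4 t) \sin(2 x) + 2 \sin(x) \cos(2 t) - \sin(4 x) \cos(8 t)$.
Transform back: $w(x,t) = e^{2x}u(x,t)$.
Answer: $w(x, t) = -2 e^{2 x} \sin(4 t) \sin(2 x) + 2 e^{2 x} \sin(x) \cos(2 t) -  e^{2 x} \sin(4 x) \cos(8 t)$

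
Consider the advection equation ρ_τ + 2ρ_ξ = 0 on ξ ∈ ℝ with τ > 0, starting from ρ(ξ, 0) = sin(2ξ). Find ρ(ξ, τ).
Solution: By characteristics (dξ/dτ = 2), ρ(ξ,τ) = f(ξ - 2τ) with f = ρ(·, 0).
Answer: ρ(ξ, τ) = sin(2ξ - 4τ)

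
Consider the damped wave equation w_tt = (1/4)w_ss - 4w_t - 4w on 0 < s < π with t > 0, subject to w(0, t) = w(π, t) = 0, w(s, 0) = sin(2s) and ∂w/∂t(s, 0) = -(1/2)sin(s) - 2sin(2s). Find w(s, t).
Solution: Substitute w = exp(-2t)u, i.e. u = exp(2t)w.
By the product rule, w_t = exp(-2t)(u_t - 2u), w_tt = exp(-2t)(u_tt - 4u_t + 4u), w_ss = exp(-2t)u_ss.
Substituting into the PDE and dividing by exp(-2t): u_tt - 4u_t + 4u = (1/4)u_ss - 4(u_t - 2u) - 4u.
The lower-order terms cancel, leaving the standard wave equation u_tt = (1/4)u_ss.
Initial data for u: u(s,0) = w(s,0) = sin(2s); u_t(s,0) = w_t(s,0) + 2w(s,0) = -(1/2)sin(s). The boundary conditions carry over: u(0,t) = u(π,t) = 0.
Solve for u:
  Using separation of variables u = X(s)T(t):
  Eigenfunctions: sin(ns), n = 1, 2, 3, ...
  General solution: u(s, t) = Σ [A_n cos(n t/2) + B_n sin(n t/2)] sin(ns)
  From u(s,0) = sin(2s): A_2=1. From u_t(s,0) = -(1/2)sin(s), using u_t(s,0) = Σ ω_n B_n sin(ns) with ω_n = n/2: B_1 = (-1/2)/(1/2) = -1.
Hence u(s,t) = -sin(s)sin(t/2) + sin(2s)cos(t).
Transform back: w(s,t) = exp(-2t)u(s,t).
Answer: w(s, t) = -exp(-2t)sin(s)sin(t/2) + exp(-2t)sin(2s)cos(t)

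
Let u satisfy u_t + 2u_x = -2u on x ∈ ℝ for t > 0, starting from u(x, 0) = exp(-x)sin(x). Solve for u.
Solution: Substitute u = exp(-x)w, i.e. w = exp(x)u.
By the product rule, u_x = exp(-x)(w_x - w), u_t = exp(-x)w_t.
Substituting into the PDE and dividing by exp(-x): w_t + 2(w_x - w) = -2w.
The lower-order terms cancel, leaving the standard advection equation w_t + 2w_x = 0.
Initial data for w: w(x,0) = exp(x)u(x,0) = sin(x).
Solve for w:
  By method of characteristics (waves move right with speed 2):
  Along characteristics x - 2t = const, w is constant, so w(x,t) = f(x - 2t) with f = w(·, 0).
Hence w(x,t) = -sin(2t - x).
Transform back: u(x,t) = exp(-x)w(x,t).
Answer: u(x, t) = -exp(-x)sin(2t - x)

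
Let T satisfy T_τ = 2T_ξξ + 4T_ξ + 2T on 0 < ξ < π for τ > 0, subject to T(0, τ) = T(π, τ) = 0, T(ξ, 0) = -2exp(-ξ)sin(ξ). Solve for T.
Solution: Substitute T = exp(-ξ)u.
Then T_ξ = exp(-ξ)(u_ξ - u), T_ξξ = exp(-ξ)(u_ξξ - 2u_ξ + u), T_τ = exp(-ξ)u_τ; substituting and dividing by exp(-ξ), the lower-order terms cancel: u_τ = 2u_ξξ (standard heat equation).
Data for u: u(ξ,0) = exp(ξ)T(ξ,0) = -2sin(ξ). The boundary conditions carry over: u(0,τ) = u(π,τ) = 0.
Separating variables: u = Σ c_n exp(-2n²τ) sin(nξ). From u(ξ,0) = -2sin(ξ): c_1=-2.
So u(ξ,τ) = -2exp(-2τ)sin(ξ), and T(ξ,τ) = exp(-ξ)u(ξ,τ).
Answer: T(ξ, τ) = -2exp(-ξ)exp(-2τ)sin(ξ)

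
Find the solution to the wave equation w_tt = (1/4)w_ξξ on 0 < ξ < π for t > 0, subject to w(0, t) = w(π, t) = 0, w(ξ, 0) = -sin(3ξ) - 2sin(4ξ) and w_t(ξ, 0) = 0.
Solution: Separating variables: w = Σ [A_n cos(ω_n t) + B_n sin(ω_n t)] sin(nξ), ω_n = n/2. From ICs: A_3=-1, A_4=-2.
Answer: w(ξ, t) = -sin(3ξ)cos(3t/2) - 2sin(4ξ)cos(2t)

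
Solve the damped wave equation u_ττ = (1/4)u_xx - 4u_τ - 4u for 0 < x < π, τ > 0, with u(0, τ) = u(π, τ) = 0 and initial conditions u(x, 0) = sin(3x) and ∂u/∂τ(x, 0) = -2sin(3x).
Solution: Substitute u = exp(-2τ)w, i.e. w = exp(2τ)u.
By the product rule, u_τ = exp(-2τ)(w_τ - 2w), u_ττ = exp(-2τ)(w_ττ - 4w_τ + 4w), u_xx = exp(-2τ)w_xx.
Substituting into the PDE and dividing by exp(-2τ): w_ττ - 4w_τ + 4w = (1/4)w_xx - 4(w_τ - 2w) - 4w.
The lower-order terms cancel, leaving the standard wave equation w_ττ = (1/4)w_xx.
Initial data for w: w(x,0) = u(x,0) = sin(3x); w_τ(x,0) = u_τ(x,0) + 2u(x,0) = 0. The boundary conditions carry over: w(0,τ) = w(π,τ) = 0.
Solve for w:
  Using separation of variables w = X(x)T(τ):
  Eigenfunctions: sin(nx), n = 1, 2, 3, ...
  General solution: w(x, τ) = Σ [A_n cos(n τ/2) + B_n sin(n τ/2)] sin(nx)
  From w(x,0) = sin(3x): A_3=1. From w_τ(x,0) = 0: all B_n = 0.
Hence w(x,τ) = sin(3x)cos(3τ/2).
Transform back: u(x,τ) = exp(-2τ)w(x,τ).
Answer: u(x, τ) = exp(-2τ)sin(3x)cos(3τ/2)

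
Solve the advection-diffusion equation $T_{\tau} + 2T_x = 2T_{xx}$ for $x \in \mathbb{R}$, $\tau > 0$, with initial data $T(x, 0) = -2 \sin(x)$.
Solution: Moving frame: $\eta = x - 2\tau$, $\sigma = \tau$, $T = u(\eta,\sigma)$, so $T_{\tau} = u_{\sigma} - 2u_{\eta}$ and $T_{xx} = u_{\eta\eta}$.
Hence $T_{\tau} + 2T_x = u_{\sigma}$ and the PDE becomes the heat equation $u_{\sigma} = 2u_{\eta\eta}$ on $\eta \in \mathbb{R}$.
Initial data: $u(\eta,0) = T(\eta,0) = -2 \sin(\eta)$. Each mode $\sin(n\eta)$ decays as $e^{-2n^2\sigma}$ on $\mathbb{R}$, so $u(\eta,\sigma) = \sum c_n e^{-2n^2\sigma} \sin(n\eta)$ with $c_1=-2$: $u(\eta,\sigma) = -2 e^{-2 \sigma} \sin(\eta)$.
Substituting back: $T(x,\tau) = u(x - 2\tau, \tau)$.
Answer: $T(x, \tau) = 2 e^{-2 \tau} \sin(2 \tau - x)$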